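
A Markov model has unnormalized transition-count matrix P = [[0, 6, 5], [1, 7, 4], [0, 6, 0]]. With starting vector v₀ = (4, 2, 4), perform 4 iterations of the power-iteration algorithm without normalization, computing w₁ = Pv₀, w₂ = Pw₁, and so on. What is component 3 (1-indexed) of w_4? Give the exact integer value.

w1 = Pv₀ = (0·4 + 6·2 + 5·4; 1·4 + 7·2 + 4·4; 0·4 + 6·2 + 0·4) = (32, 34, 12)
w2 = Pw1 = (0·32 + 6·34 + 5·12; 1·32 + 7·34 + 4·12; 0·32 + 6·34 + 0·12) = (264, 318, 204)
w3 = Pw2 = (2928, 3306, 1908)
w4 = Pw3 = (29376, 33702, 19836)
The requested component of w4 is 19836.

19836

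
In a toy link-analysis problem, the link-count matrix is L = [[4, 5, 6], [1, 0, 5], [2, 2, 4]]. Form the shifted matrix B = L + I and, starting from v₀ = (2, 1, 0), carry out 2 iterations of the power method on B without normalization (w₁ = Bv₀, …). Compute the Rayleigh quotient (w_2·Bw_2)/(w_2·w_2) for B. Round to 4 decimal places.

10.1374

B = L + I has rows (5, 5, 6); (1, 1, 5); (2, 2, 5)
w1 = Bv₀ = (5·2 + 5·1 + 6·0; 1·2 + 1·1 + 5·0; 2·2 + 2·1 + 5·0) = (15, 3, 6)
w2 = Bw1 = (5·15 + 5·3 + 6·6; 1·15 + 1·3 + 5·6; 2·15 + 2·3 + 5·6) = (126, 48, 66)
Bw2 = (1266, 504, 678)
w2·Bw2 = 228456; w2·w2 = 22536; μ ≈ 228456/22536 = 10.1374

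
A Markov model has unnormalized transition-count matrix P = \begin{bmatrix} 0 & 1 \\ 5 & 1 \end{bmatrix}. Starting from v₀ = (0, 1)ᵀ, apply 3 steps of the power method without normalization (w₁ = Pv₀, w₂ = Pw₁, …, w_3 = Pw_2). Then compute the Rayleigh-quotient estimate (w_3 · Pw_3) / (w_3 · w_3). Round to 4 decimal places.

λ ≈ 3.2930

w1 = Pv₀ = (0·0 + 1·1; 5·0 + 1·1) = (1, 1)
w2 = Pw1 = (0·1 + 1·1; 5·1 + 1·1) = (1, 6)
w3 = Pw2 = (6, 11)
Pw3 = (11, 41)
w3·Pw3 = 6·11 + 11·41 = 517; w3·w3 = 6·6 + 11·11 = 157
λ ≈ 517/157 = 3.2930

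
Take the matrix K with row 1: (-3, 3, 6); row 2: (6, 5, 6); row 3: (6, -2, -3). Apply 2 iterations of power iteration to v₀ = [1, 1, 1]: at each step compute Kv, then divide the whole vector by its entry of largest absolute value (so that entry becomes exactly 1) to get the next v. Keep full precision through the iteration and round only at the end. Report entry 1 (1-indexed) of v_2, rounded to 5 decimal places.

0.30709

Kv0 = (6.000000, 17.000000, 1.000000); divide by 17.000000 → v1 = (0.352941, 1.000000, 0.058824)
Kv1 = (2.294118, 7.470588, -0.058824); divide by 7.470588 → v2 = (0.307087, 1.000000, -0.007874)
Requested entry of v2: 39/127 = 0.30709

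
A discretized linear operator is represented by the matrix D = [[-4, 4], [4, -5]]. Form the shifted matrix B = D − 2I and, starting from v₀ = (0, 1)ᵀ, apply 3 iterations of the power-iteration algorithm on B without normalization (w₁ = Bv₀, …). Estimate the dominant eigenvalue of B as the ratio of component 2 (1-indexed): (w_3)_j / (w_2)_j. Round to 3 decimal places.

B = D − 2I has rows (-6, 4); (4, -7)
w1 = Bv₀ = ((-6)·0 + 4·1; 4·0 + (-7)·1) = (4, -7)
w2 = Bw1 = ((-6)·4 + 4·(-7); 4·4 + (-7)·(-7)) = (-52, 65)
w3 = Bw2 = (572, -663)
Ratio: -663/65 = -10.200

-10.200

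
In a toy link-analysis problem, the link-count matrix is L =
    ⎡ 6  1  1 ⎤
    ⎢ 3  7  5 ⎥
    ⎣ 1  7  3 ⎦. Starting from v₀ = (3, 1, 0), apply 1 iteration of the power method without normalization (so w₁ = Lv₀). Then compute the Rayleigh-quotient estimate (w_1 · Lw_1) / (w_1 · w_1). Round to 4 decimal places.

w1 = Lv₀ = (6·3 + 1·1 + 1·0; 3·3 + 7·1 + 5·0; 1·3 + 7·1 + 3·0) = (19, 16, 10)
Lw1 = (140, 219, 161)
w1·Lw1 = 19·140 + 16·219 + 10·161 = 7774; w1·w1 = 19·19 + 16·16 + 10·10 = 717
λ ≈ 7774/717 = 10.8424

λ ≈ 10.8424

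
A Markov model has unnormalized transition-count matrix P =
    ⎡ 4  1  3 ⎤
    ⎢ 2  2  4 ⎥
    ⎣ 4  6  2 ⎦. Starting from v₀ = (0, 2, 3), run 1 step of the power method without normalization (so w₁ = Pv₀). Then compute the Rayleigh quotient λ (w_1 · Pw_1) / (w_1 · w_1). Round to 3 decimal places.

λ ≈ 9.184

w1 = Pv₀ = (4·0 + 1·2 + 3·3; 2·0 + 2·2 + 4·3; 4·0 + 6·2 + 2·3) = (11, 16, 18)
Pw1 = (114, 126, 176)
w1·Pw1 = 11·114 + 16·126 + 18·176 = 6438; w1·w1 = 11·11 + 16·16 + 18·18 = 701
λ ≈ 6438/701 = 9.184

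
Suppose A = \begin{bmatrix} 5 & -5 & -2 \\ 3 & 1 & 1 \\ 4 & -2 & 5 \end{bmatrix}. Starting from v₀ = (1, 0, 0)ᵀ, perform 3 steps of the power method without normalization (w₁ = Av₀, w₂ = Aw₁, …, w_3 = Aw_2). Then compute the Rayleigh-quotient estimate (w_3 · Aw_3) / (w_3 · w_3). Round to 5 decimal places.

w1 = Av₀ = (5, 3, 4)
w2 = Aw1 = (2, 22, 34)
w3 = Aw2 = (-168, 62, 134)
Aw3 = (-1418, -308, -126)
w3·Aw3 = (-168)·(-1418) + 62·(-308) + 134·(-126) = 202244; w3·w3 = (-168)·(-168) + 62·62 + 134·134 = 50024
λ ≈ 202244/50024 = 4.04294

λ ≈ 4.04294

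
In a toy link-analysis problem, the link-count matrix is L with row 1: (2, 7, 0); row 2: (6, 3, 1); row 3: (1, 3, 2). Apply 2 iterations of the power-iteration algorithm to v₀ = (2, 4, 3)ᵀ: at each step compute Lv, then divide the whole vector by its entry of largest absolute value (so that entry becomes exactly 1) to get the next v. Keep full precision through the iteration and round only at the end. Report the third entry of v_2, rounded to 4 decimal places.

0.5222

Lv0 = (32.00000, 27.00000, 20.00000); divide by 32.00000 → v1 = (1.00000, 0.84375, 0.62500)
Lv1 = (7.90625, 9.15625, 4.78125); divide by 9.15625 → v2 = (0.86348, 1.00000, 0.52218)
Requested entry of v2: 153/293 = 0.5222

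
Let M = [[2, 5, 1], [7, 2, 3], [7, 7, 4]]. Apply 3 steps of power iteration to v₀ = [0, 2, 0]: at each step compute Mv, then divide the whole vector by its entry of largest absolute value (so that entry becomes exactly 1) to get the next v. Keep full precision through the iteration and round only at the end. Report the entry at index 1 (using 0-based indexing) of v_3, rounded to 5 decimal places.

Mv0 = (10.000000, 4.000000, 14.000000); divide by 14.000000 → v1 = (0.714286, 0.285714, 1.000000)
Mv1 = (3.857143, 8.571429, 11.000000); divide by 11.000000 → v2 = (0.350649, 0.779221, 1.000000)
Mv2 = (5.597403, 7.012987, 11.909091); divide by 11.909091 → v3 = (0.470011, 0.588877, 1.000000)
Requested entry of v3: 1080/1834 = 0.58888

0.58888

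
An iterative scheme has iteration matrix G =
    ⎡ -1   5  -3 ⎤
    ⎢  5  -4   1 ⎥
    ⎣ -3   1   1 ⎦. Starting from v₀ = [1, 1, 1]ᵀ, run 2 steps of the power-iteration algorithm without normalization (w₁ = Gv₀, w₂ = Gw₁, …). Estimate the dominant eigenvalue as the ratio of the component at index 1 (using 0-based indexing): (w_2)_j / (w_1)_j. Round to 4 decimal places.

w1 = Gv₀ = (1, 2, -1)
w2 = Gw1 = (12, -4, -2)
Ratio at component: -4 / 2 = -2.0000

-2.0000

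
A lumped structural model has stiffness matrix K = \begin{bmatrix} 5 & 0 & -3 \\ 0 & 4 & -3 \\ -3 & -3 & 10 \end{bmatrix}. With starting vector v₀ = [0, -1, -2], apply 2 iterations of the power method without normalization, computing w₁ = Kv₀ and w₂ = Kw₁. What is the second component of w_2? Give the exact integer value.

w1 = Kv₀ = (6, 2, -17)
w2 = Kw1 = (81, 59, -194)
The requested component of w2 is 59.

59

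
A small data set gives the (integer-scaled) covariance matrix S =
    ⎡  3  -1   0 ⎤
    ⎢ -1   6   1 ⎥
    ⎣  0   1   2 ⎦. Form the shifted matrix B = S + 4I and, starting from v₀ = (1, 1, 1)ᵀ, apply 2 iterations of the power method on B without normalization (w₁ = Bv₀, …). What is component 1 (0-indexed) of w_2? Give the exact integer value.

B = S + 4I has rows (7, -1, 0); (-1, 10, 1); (0, 1, 6)
w1 = Bv₀ = (7·1 + (-1)·1 + 0·1; (-1)·1 + 10·1 + 1·1; 0·1 + 1·1 + 6·1) = (6, 10, 7)
w2 = Bw1 = (7·6 + (-1)·10 + 0·7; (-1)·6 + 10·10 + 1·7; 0·6 + 1·10 + 6·7) = (32, 101, 52)
Requested component of w2: 101

101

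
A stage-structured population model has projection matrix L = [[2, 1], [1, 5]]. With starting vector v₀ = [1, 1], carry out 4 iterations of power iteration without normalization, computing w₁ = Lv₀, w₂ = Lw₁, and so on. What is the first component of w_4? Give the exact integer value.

w1 = Lv₀ = (3, 6)
w2 = Lw1 = (12, 33)
w3 = Lw2 = (57, 177)
w4 = Lw3 = (291, 942)
The requested component of w4 is 291.

291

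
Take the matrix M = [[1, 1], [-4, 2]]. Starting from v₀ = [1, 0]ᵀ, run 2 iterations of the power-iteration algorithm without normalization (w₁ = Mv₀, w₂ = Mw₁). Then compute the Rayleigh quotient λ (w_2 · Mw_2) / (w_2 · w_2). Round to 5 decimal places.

λ ≈ 1.23529

w1 = Mv₀ = (1·1 + 1·0; (-4)·1 + 2·0) = (1, -4)
w2 = Mw1 = (1·1 + 1·(-4); (-4)·1 + 2·(-4)) = (-3, -12)
Mw2 = (-15, -12)
w2·Mw2 = (-3)·(-15) + (-12)·(-12) = 189; w2·w2 = (-3)·(-3) + (-12)·(-12) = 153
λ ≈ 189/153 = 1.23529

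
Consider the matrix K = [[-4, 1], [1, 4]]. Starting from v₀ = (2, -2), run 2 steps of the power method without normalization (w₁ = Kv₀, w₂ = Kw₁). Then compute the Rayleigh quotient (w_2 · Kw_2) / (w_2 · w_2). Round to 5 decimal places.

w1 = Kv₀ = ((-4)·2 + 1·(-2); 1·2 + 4·(-2)) = (-10, -6)
w2 = Kw1 = ((-4)·(-10) + 1·(-6); 1·(-10) + 4·(-6)) = (34, -34)
Kw2 = (-170, -102)
w2·Kw2 = 34·(-170) + (-34)·(-102) = -2312; w2·w2 = 34·34 + (-34)·(-34) = 2312
λ ≈ -2312/2312 = -1.00000

-1.00000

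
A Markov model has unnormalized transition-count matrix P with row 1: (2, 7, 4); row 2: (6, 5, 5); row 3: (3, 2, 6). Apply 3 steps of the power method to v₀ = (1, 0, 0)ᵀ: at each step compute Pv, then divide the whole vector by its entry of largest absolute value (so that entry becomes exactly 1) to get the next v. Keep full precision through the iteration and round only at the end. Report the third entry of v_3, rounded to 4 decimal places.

Pv0 = (2.00000, 6.00000, 3.00000); divide by 6.00000 → v1 = (0.33333, 1.00000, 0.50000)
Pv1 = (9.66667, 9.50000, 6.00000); divide by 9.66667 → v2 = (1.00000, 0.98276, 0.62069)
Pv2 = (11.36207, 14.01724, 8.68966); divide by 14.01724 → v3 = (0.81058, 1.00000, 0.61993)
Requested entry of v3: 504/813 = 0.6199

0.6199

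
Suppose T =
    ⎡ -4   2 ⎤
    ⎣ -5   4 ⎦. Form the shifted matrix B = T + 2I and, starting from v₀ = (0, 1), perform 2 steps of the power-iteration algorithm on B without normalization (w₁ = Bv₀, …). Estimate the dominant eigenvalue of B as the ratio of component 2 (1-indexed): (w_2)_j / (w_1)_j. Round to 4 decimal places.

B = T + 2I has rows (-2, 2); (-5, 6)
w1 = Bv₀ = ((-2)·0 + 2·1; (-5)·0 + 6·1) = (2, 6)
w2 = Bw1 = ((-2)·2 + 2·6; (-5)·2 + 6·6) = (8, 26)
Ratio: 26/6 = 4.3333

μ ≈ 4.3333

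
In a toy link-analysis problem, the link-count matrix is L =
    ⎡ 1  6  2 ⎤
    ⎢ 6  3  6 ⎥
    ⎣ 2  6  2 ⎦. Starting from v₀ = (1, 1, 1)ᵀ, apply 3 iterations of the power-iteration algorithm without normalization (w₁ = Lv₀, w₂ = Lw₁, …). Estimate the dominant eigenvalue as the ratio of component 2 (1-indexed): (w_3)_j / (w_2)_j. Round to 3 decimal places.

λ ≈ 12.321

w1 = Lv₀ = (1·1 + 6·1 + 2·1; 6·1 + 3·1 + 6·1; 2·1 + 6·1 + 2·1) = (9, 15, 10)
w2 = Lw1 = (1·9 + 6·15 + 2·10; 6·9 + 3·15 + 6·10; 2·9 + 6·15 + 2·10) = (119, 159, 128)
w3 = Lw2 = (1329, 1959, 1448)
Ratio at component: 1959 / 159 = 12.321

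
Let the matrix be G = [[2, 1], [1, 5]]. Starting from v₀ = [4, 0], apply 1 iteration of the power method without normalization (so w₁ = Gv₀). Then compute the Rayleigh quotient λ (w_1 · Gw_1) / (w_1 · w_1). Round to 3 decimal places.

w1 = Gv₀ = (2·4 + 1·0; 1·4 + 5·0) = (8, 4)
Gw1 = (20, 28)
w1·Gw1 = 8·20 + 4·28 = 272; w1·w1 = 8·8 + 4·4 = 80
λ ≈ 272/80 = 3.400

3.400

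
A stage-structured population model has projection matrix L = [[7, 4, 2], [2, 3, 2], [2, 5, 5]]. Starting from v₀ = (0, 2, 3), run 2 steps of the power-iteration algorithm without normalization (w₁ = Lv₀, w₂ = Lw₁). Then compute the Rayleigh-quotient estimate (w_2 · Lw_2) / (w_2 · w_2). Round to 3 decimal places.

10.392

w1 = Lv₀ = (7·0 + 4·2 + 2·3; 2·0 + 3·2 + 2·3; 2·0 + 5·2 + 5·3) = (14, 12, 25)
w2 = Lw1 = (7·14 + 4·12 + 2·25; 2·14 + 3·12 + 2·25; 2·14 + 5·12 + 5·25) = (196, 114, 213)
Lw2 = (2254, 1160, 2027)
w2·Lw2 = 196·2254 + 114·1160 + 213·2027 = 1005775; w2·w2 = 196·196 + 114·114 + 213·213 = 96781
λ ≈ 1005775/96781 = 10.392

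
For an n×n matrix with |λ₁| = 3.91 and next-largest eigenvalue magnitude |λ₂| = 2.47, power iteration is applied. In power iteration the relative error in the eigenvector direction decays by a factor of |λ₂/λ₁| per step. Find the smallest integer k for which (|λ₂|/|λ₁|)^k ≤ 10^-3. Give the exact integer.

16

|λ₂/λ₁| = 2.47/3.91 = 0.63171
Need k ≥ ln(10^-3) / ln(0.63171) = -6.9078 / -0.4593 ≈ 15.039
Smallest integer k satisfying the bound: 16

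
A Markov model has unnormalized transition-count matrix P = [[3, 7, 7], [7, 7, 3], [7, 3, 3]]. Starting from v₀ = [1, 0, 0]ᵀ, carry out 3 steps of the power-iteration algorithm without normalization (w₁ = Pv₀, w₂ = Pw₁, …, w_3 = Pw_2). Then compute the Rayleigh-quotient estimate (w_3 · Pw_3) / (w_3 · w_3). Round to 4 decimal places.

λ ≈ 15.8605

w1 = Pv₀ = (3, 7, 7)
w2 = Pw1 = (107, 91, 63)
w3 = Pw2 = (1399, 1575, 1211)
Pw3 = (23699, 24451, 18151)
w3·Pw3 = 1399·23699 + 1575·24451 + 1211·18151 = 93646087; w3·w3 = 1399·1399 + 1575·1575 + 1211·1211 = 5904347
λ ≈ 93646087/5904347 = 15.8605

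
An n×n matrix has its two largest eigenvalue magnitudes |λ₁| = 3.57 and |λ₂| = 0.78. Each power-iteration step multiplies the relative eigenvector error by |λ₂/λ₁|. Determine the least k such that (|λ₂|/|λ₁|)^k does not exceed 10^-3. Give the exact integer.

|λ₂/λ₁| = 0.78/3.57 = 0.21849
Need k ≥ ln(10^-3) / ln(0.21849) = -6.9078 / -1.5210 ≈ 4.542
Smallest integer k satisfying the bound: 5

5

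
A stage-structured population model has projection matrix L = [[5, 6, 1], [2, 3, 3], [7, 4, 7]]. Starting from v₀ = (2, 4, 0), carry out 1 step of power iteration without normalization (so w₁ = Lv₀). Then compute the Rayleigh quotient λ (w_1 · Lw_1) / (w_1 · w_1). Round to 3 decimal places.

w1 = Lv₀ = (34, 16, 30)
Lw1 = (296, 206, 512)
w1·Lw1 = 34·296 + 16·206 + 30·512 = 28720; w1·w1 = 34·34 + 16·16 + 30·30 = 2312
λ ≈ 28720/2312 = 12.422

λ ≈ 12.422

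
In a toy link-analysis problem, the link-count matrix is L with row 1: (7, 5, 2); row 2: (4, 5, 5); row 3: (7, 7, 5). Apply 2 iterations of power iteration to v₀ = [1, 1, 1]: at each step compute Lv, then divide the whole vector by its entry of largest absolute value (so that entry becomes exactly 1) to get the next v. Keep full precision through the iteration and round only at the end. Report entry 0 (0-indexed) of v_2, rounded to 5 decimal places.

Lv0 = (14.000000, 14.000000, 19.000000); divide by 19.000000 → v1 = (0.736842, 0.736842, 1.000000)
Lv1 = (10.842105, 11.631579, 15.315789); divide by 15.315789 → v2 = (0.707904, 0.759450, 1.000000)
Requested entry of v2: 206/291 = 0.70790

0.70790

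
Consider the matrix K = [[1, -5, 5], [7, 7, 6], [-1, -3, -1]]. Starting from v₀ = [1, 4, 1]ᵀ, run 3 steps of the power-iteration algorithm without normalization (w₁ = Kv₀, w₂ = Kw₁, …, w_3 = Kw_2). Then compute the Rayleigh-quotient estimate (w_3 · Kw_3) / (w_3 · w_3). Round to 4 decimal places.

w1 = Kv₀ = (-14, 41, -14)
w2 = Kw1 = (-289, 105, -95)
w3 = Kw2 = (-1289, -1858, 69)
Kw3 = (8346, -21615, 6794)
w3·Kw3 = (-1289)·8346 + (-1858)·(-21615) + 69·6794 = 29871462; w3·w3 = (-1289)·(-1289) + (-1858)·(-1858) + 69·69 = 5118446
λ ≈ 29871462/5118446 = 5.8360

λ ≈ 5.8360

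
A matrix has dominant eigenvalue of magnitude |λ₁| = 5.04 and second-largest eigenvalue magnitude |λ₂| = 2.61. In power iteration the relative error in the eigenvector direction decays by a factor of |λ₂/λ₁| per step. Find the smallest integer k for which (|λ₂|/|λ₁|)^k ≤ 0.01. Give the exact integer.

|λ₂/λ₁| = 2.61/5.04 = 0.51786
Need k ≥ ln(0.01) / ln(0.51786) = -4.6052 / -0.6581 ≈ 6.998
Smallest integer k satisfying the bound: 7

7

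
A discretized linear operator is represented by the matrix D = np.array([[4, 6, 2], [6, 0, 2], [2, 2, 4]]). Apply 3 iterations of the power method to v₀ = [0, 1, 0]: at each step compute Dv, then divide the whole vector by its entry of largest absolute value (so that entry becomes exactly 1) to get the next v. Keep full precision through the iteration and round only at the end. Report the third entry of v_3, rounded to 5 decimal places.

0.55102

Dv0 = (6.000000, 0.000000, 2.000000); divide by 6.000000 → v1 = (1.000000, 0.000000, 0.333333)
Dv1 = (4.666667, 6.666667, 3.333333); divide by 6.666667 → v2 = (0.700000, 1.000000, 0.500000)
Dv2 = (9.800000, 5.200000, 5.400000); divide by 9.800000 → v3 = (1.000000, 0.530612, 0.551020)
Requested entry of v3: 216/392 = 0.55102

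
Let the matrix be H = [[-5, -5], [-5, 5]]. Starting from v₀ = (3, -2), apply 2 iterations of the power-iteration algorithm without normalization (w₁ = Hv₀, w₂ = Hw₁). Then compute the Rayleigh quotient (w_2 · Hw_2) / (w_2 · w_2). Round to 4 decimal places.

w1 = Hv₀ = (-5, -25)
w2 = Hw1 = (150, -100)
Hw2 = (-250, -1250)
w2·Hw2 = 150·(-250) + (-100)·(-1250) = 87500; w2·w2 = 150·150 + (-100)·(-100) = 32500
λ ≈ 87500/32500 = 2.6923

λ ≈ 2.6923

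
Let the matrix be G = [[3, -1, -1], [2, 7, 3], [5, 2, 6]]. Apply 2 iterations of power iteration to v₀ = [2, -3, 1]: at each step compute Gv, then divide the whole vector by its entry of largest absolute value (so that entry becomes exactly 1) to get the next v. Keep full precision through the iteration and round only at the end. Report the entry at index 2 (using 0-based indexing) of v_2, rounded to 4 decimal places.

Gv0 = (8.00000, -14.00000, 10.00000); divide by -14.00000 → v1 = (-0.57143, 1.00000, -0.71429)
Gv1 = (-2.00000, 3.71429, -5.14286); divide by -5.14286 → v2 = (0.38889, -0.72222, 1.00000)
Requested entry of v2: 72/72 = 1.0000

1.0000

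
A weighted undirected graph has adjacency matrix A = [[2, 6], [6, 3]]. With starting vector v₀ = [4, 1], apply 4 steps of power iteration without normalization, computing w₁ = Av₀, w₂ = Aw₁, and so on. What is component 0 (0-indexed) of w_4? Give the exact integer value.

w1 = Av₀ = (2·4 + 6·1; 6·4 + 3·1) = (14, 27)
w2 = Aw1 = (2·14 + 6·27; 6·14 + 3·27) = (190, 165)
w3 = Aw2 = (1370, 1635)
w4 = Aw3 = (12550, 13125)
The requested component of w4 is 12550.

12550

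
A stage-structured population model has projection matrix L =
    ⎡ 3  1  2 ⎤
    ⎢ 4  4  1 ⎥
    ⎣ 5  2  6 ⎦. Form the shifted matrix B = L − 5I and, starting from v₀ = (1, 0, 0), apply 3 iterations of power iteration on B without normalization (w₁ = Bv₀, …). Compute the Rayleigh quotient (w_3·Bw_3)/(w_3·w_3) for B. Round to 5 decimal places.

B = L − 5I has rows (-2, 1, 2); (4, -1, 1); (5, 2, 1)
w1 = Bv₀ = ((-2)·1 + 1·0 + 2·0; 4·1 + (-1)·0 + 1·0; 5·1 + 2·0 + 1·0) = (-2, 4, 5)
w2 = Bw1 = ((-2)·(-2) + 1·4 + 2·5; 4·(-2) + (-1)·4 + 1·5; 5·(-2) + 2·4 + 1·5) = (18, -7, 3)
w3 = Bw2 = (-37, 82, 79)
Bw3 = (314, -151, 58)
w3·Bw3 = -19418; w3·w3 = 14334; μ ≈ -19418/14334 = -1.35468

-1.35468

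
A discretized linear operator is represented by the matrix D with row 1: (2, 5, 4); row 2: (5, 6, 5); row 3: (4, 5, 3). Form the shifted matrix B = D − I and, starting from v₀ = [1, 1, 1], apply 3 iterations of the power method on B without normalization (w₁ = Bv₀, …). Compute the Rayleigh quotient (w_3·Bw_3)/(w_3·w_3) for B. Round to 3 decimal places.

12.334

B = D − I has rows (1, 5, 4); (5, 5, 5); (4, 5, 2)
w1 = Bv₀ = (10, 15, 11)
w2 = Bw1 = (129, 180, 137)
w3 = Bw2 = (1577, 2230, 1690)
Bw3 = (19487, 27485, 20838)
w3·Bw3 = 127238769; w3·w3 = 10315929; μ ≈ 127238769/10315929 = 12.334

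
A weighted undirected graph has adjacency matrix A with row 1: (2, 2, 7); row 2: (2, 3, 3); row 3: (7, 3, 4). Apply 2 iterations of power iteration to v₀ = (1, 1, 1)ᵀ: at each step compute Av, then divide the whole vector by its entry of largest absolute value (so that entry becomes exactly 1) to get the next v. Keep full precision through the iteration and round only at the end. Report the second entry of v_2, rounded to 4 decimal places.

Av0 = (11.00000, 8.00000, 14.00000); divide by 14.00000 → v1 = (0.78571, 0.57143, 1.00000)
Av1 = (9.71429, 6.28571, 11.21429); divide by 11.21429 → v2 = (0.86624, 0.56051, 1.00000)
Requested entry of v2: 88/157 = 0.5605

0.5605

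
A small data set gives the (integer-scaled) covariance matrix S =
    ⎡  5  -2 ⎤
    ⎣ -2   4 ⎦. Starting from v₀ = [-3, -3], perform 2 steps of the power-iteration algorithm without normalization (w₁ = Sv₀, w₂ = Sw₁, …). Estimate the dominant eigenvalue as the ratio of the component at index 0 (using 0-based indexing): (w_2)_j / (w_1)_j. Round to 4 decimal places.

λ ≈ 3.6667

w1 = Sv₀ = (5·(-3) + (-2)·(-3); (-2)·(-3) + 4·(-3)) = (-9, -6)
w2 = Sw1 = (5·(-9) + (-2)·(-6); (-2)·(-9) + 4·(-6)) = (-33, -6)
Ratio at component: -33 / -9 = 3.6667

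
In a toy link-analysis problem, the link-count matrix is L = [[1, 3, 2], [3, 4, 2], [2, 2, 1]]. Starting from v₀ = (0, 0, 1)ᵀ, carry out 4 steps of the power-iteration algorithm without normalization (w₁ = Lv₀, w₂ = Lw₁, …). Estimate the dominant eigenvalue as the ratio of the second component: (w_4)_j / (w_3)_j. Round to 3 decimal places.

w1 = Lv₀ = (2, 2, 1)
w2 = Lw1 = (10, 16, 9)
w3 = Lw2 = (76, 112, 61)
w4 = Lw3 = (534, 798, 437)
Ratio at component: 798 / 112 = 7.125

λ ≈ 7.125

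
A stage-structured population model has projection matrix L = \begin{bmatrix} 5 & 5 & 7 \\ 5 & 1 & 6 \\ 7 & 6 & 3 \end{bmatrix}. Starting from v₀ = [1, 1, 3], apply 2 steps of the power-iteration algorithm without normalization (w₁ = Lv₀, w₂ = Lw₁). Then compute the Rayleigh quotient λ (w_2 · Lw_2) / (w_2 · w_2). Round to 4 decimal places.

w1 = Lv₀ = (31, 24, 22)
w2 = Lw1 = (429, 311, 427)
Lw2 = (6689, 5018, 6150)
w2·Lw2 = 429·6689 + 311·5018 + 427·6150 = 7056229; w2·w2 = 429·429 + 311·311 + 427·427 = 463091
λ ≈ 7056229/463091 = 15.2372

15.2372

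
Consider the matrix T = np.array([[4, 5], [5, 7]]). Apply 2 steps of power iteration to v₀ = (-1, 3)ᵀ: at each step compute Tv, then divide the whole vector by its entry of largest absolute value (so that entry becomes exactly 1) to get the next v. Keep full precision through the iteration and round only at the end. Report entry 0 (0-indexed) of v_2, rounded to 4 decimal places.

Tv0 = (11.00000, 16.00000); divide by 16.00000 → v1 = (0.68750, 1.00000)
Tv1 = (7.75000, 10.43750); divide by 10.43750 → v2 = (0.74251, 1.00000)
Requested entry of v2: 124/167 = 0.7425

0.7425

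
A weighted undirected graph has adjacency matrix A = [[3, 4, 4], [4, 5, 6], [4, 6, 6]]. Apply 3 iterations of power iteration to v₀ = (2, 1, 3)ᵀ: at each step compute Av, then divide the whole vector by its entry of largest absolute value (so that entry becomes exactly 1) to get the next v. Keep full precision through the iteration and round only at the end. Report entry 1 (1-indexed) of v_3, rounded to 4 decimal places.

0.6825

Av0 = (22.00000, 31.00000, 32.00000); divide by 32.00000 → v1 = (0.68750, 0.96875, 1.00000)
Av1 = (9.93750, 13.59375, 14.56250); divide by 14.56250 → v2 = (0.68240, 0.93348, 1.00000)
Av2 = (9.78112, 13.39700, 14.33047); divide by 14.33047 → v3 = (0.68254, 0.93486, 1.00000)
Requested entry of v3: 4558/6678 = 0.6825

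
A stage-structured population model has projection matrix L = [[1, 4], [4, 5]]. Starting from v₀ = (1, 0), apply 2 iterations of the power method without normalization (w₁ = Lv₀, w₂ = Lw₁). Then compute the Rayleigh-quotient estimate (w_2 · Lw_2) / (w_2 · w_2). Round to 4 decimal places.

w1 = Lv₀ = (1, 4)
w2 = Lw1 = (17, 24)
Lw2 = (113, 188)
w2·Lw2 = 17·113 + 24·188 = 6433; w2·w2 = 17·17 + 24·24 = 865
λ ≈ 6433/865 = 7.4370

7.4370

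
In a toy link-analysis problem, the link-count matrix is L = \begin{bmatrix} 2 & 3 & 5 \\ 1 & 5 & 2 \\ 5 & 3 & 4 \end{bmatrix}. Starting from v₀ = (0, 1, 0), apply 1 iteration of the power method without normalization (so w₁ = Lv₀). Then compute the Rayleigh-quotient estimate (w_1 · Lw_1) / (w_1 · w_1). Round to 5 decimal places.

9.39535

w1 = Lv₀ = (2·0 + 3·1 + 5·0; 1·0 + 5·1 + 2·0; 5·0 + 3·1 + 4·0) = (3, 5, 3)
Lw1 = (36, 34, 42)
w1·Lw1 = 3·36 + 5·34 + 3·42 = 404; w1·w1 = 3·3 + 5·5 + 3·3 = 43
λ ≈ 404/43 = 9.39535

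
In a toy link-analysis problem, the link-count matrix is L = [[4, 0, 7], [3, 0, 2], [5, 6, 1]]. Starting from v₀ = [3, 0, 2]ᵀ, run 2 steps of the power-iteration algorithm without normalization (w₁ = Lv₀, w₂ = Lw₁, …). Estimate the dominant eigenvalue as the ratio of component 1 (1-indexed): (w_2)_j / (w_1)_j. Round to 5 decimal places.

w1 = Lv₀ = (4·3 + 0·0 + 7·2; 3·3 + 0·0 + 2·2; 5·3 + 6·0 + 1·2) = (26, 13, 17)
w2 = Lw1 = (4·26 + 0·13 + 7·17; 3·26 + 0·13 + 2·17; 5·26 + 6·13 + 1·17) = (223, 112, 225)
Ratio at component: 223 / 26 = 8.57692

λ ≈ 8.57692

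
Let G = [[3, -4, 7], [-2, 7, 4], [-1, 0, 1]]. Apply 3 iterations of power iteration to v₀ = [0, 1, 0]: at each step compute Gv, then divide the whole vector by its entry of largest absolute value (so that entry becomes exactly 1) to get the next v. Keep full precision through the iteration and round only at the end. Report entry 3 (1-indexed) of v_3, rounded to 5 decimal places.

Gv0 = (-4.000000, 7.000000, 0.000000); divide by 7.000000 → v1 = (-0.571429, 1.000000, 0.000000)
Gv1 = (-5.714286, 8.142857, 0.571429); divide by 8.142857 → v2 = (-0.701754, 1.000000, 0.070175)
Gv2 = (-5.614035, 8.684211, 0.771930); divide by 8.684211 → v3 = (-0.646465, 1.000000, 0.088889)
Requested entry of v3: 44/495 = 0.08889

0.08889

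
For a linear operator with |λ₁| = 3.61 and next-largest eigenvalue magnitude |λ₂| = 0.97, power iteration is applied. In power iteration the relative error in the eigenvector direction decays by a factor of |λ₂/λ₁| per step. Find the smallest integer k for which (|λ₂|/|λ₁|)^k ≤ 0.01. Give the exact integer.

4

|λ₂/λ₁| = 0.97/3.61 = 0.26870
Need k ≥ ln(0.01) / ln(0.26870) = -4.6052 / -1.3142 ≈ 3.504
Smallest integer k satisfying the bound: 4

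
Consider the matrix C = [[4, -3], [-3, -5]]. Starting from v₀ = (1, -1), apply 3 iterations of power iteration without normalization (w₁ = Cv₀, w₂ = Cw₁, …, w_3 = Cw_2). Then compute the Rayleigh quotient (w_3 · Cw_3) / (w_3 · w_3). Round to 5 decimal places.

w1 = Cv₀ = (7, 2)
w2 = Cw1 = (22, -31)
w3 = Cw2 = (181, 89)
Cw3 = (457, -988)
w3·Cw3 = 181·457 + 89·(-988) = -5215; w3·w3 = 181·181 + 89·89 = 40682
λ ≈ -5215/40682 = -0.12819

λ ≈ -0.12819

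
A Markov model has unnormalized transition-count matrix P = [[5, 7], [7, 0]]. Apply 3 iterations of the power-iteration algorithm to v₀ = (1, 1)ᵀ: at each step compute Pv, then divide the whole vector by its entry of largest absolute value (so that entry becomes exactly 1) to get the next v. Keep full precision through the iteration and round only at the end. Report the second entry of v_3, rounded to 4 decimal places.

0.6734

Pv0 = (12.00000, 7.00000); divide by 12.00000 → v1 = (1.00000, 0.58333)
Pv1 = (9.08333, 7.00000); divide by 9.08333 → v2 = (1.00000, 0.77064)
Pv2 = (10.39450, 7.00000); divide by 10.39450 → v3 = (1.00000, 0.67343)
Requested entry of v3: 763/1133 = 0.6734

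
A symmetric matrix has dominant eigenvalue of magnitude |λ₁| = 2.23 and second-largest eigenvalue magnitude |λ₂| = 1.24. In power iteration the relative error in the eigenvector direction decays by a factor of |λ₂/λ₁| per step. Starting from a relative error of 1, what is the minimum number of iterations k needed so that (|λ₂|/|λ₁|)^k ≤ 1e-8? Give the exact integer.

32

|λ₂/λ₁| = 1.24/2.23 = 0.55605
Need k ≥ ln(1e-8) / ln(0.55605) = -18.4207 / -0.5869 ≈ 31.387
Smallest integer k satisfying the bound: 32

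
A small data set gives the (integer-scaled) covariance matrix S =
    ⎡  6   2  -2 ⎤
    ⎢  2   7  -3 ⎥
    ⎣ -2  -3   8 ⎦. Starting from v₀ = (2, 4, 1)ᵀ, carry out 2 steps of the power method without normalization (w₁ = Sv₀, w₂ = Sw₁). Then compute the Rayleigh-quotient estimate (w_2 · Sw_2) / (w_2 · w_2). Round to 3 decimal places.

w1 = Sv₀ = (18, 29, -8)
w2 = Sw1 = (182, 263, -187)
Sw2 = (1992, 2766, -2649)
w2·Sw2 = 182·1992 + 263·2766 + (-187)·(-2649) = 1585365; w2·w2 = 182·182 + 263·263 + (-187)·(-187) = 137262
λ ≈ 1585365/137262 = 11.550

11.550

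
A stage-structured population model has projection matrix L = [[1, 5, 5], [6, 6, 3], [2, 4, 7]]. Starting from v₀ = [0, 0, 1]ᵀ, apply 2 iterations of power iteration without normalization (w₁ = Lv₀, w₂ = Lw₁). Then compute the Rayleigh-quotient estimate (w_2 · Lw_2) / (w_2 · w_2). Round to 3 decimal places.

λ ≈ 13.273

w1 = Lv₀ = (1·0 + 5·0 + 5·1; 6·0 + 6·0 + 3·1; 2·0 + 4·0 + 7·1) = (5, 3, 7)
w2 = Lw1 = (1·5 + 5·3 + 5·7; 6·5 + 6·3 + 3·7; 2·5 + 4·3 + 7·7) = (55, 69, 71)
Lw2 = (755, 957, 883)
w2·Lw2 = 55·755 + 69·957 + 71·883 = 170251; w2·w2 = 55·55 + 69·69 + 71·71 = 12827
λ ≈ 170251/12827 = 13.273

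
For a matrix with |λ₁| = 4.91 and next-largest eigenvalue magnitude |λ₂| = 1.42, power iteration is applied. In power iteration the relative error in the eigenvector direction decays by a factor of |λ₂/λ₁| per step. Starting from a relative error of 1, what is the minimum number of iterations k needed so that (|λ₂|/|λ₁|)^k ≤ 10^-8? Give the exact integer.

15

|λ₂/λ₁| = 1.42/4.91 = 0.28921
Need k ≥ ln(10^-8) / ln(0.28921) = -18.4207 / -1.2406 ≈ 14.848
Smallest integer k satisfying the bound: 15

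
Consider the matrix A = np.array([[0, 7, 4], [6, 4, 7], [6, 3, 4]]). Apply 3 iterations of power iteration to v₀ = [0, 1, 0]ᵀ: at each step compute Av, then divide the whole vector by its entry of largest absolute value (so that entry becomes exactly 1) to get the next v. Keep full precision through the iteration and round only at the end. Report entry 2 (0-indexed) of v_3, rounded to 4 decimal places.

0.7279

Av0 = (7.00000, 4.00000, 3.00000); divide by 7.00000 → v1 = (1.00000, 0.57143, 0.42857)
Av1 = (5.71429, 11.28571, 9.42857); divide by 11.28571 → v2 = (0.50633, 1.00000, 0.83544)
Av2 = (10.34177, 12.88608, 9.37975); divide by 12.88608 → v3 = (0.80255, 1.00000, 0.72790)
Requested entry of v3: 741/1018 = 0.7279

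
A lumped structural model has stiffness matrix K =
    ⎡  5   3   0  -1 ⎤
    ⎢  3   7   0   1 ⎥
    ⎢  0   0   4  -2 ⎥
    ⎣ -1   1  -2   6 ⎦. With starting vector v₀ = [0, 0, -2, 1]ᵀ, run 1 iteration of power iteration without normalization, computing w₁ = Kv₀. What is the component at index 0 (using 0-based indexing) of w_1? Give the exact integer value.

w1 = Kv₀ = (5·0 + 3·0 + 0·(-2) + (-1)·1; 3·0 + 7·0 + 0·(-2) + 1·1; 0·0 + 0·0 + 4·(-2) + (-2)·1; (-1)·0 + 1·0 + (-2)·(-2) + 6·1) = (-1, 1, -10, 10)
The requested component of w1 is -1.

-1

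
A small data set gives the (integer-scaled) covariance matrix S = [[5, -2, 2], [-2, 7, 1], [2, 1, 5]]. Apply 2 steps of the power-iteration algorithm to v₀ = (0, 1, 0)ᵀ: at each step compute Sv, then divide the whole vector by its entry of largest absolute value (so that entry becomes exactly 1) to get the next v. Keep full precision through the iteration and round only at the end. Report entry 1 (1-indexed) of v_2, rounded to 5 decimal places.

Sv0 = (-2.000000, 7.000000, 1.000000); divide by 7.000000 → v1 = (-0.285714, 1.000000, 0.142857)
Sv1 = (-3.142857, 7.714286, 1.142857); divide by 7.714286 → v2 = (-0.407407, 1.000000, 0.148148)
Requested entry of v2: -22/54 = -0.40741

-0.40741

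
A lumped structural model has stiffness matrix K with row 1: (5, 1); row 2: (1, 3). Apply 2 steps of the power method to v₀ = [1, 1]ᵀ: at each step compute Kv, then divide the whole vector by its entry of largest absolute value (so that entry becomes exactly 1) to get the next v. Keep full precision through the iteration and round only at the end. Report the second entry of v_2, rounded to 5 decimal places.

0.52941

Kv0 = (6.000000, 4.000000); divide by 6.000000 → v1 = (1.000000, 0.666667)
Kv1 = (5.666667, 3.000000); divide by 5.666667 → v2 = (1.000000, 0.529412)
Requested entry of v2: 18/34 = 0.52941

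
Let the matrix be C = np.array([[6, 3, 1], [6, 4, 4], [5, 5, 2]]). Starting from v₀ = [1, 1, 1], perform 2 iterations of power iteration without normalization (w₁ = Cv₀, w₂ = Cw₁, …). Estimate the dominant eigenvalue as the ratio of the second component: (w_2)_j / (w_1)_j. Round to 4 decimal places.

11.7143

w1 = Cv₀ = (6·1 + 3·1 + 1·1; 6·1 + 4·1 + 4·1; 5·1 + 5·1 + 2·1) = (10, 14, 12)
w2 = Cw1 = (6·10 + 3·14 + 1·12; 6·10 + 4·14 + 4·12; 5·10 + 5·14 + 2·12) = (114, 164, 144)
Ratio at component: 164 / 14 = 11.7143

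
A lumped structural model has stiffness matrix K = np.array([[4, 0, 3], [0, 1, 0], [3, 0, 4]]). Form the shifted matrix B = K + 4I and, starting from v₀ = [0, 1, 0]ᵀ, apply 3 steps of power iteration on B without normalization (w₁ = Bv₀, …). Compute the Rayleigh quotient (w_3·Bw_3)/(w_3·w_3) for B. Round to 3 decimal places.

B = K + 4I has rows (8, 0, 3); (0, 5, 0); (3, 0, 8)
w1 = Bv₀ = (0, 5, 0)
w2 = Bw1 = (0, 25, 0)
w3 = Bw2 = (0, 125, 0)
Bw3 = (0, 625, 0)
w3·Bw3 = 78125; w3·w3 = 15625; μ ≈ 78125/15625 = 5.000

μ ≈ 5.000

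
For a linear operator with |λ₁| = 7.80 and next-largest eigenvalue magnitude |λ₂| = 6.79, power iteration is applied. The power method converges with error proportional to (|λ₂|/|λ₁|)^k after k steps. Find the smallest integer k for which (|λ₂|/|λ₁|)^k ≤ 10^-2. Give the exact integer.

|λ₂/λ₁| = 6.79/7.80 = 0.87051
Need k ≥ ln(10^-2) / ln(0.87051) = -4.6052 / -0.1387 ≈ 33.209
Smallest integer k satisfying the bound: 34

34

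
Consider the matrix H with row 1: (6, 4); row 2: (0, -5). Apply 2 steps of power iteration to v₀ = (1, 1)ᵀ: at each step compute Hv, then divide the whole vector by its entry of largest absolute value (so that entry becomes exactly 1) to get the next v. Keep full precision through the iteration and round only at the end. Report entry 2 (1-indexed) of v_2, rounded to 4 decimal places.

Hv0 = (10.00000, -5.00000); divide by 10.00000 → v1 = (1.00000, -0.50000)
Hv1 = (4.00000, 2.50000); divide by 4.00000 → v2 = (1.00000, 0.62500)
Requested entry of v2: 25/40 = 0.6250

0.6250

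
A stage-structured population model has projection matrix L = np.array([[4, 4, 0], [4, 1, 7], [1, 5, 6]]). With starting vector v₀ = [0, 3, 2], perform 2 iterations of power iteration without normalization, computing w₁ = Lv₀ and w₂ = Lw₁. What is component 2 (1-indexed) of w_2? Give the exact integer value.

254

w1 = Lv₀ = (12, 17, 27)
w2 = Lw1 = (116, 254, 259)
The requested component of w2 is 254.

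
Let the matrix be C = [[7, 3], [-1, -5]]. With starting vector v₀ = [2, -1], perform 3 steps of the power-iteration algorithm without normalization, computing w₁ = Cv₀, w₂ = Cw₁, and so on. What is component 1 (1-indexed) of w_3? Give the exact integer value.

524

w1 = Cv₀ = (7·2 + 3·(-1); (-1)·2 + (-5)·(-1)) = (11, 3)
w2 = Cw1 = (7·11 + 3·3; (-1)·11 + (-5)·3) = (86, -26)
w3 = Cw2 = (524, 44)
The requested component of w3 is 524.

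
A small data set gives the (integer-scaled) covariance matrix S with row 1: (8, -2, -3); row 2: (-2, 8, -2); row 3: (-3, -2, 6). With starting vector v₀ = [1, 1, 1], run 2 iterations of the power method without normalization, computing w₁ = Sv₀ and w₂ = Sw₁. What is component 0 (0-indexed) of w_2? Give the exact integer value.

w1 = Sv₀ = (3, 4, 1)
w2 = Sw1 = (13, 24, -11)
The requested component of w2 is 13.

13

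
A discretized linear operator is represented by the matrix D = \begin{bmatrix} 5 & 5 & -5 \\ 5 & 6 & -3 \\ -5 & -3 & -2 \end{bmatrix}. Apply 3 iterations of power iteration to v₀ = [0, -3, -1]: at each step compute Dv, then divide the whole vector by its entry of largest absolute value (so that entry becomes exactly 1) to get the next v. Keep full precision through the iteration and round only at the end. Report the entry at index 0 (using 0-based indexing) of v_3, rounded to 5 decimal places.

Dv0 = (-10.000000, -15.000000, 11.000000); divide by -15.000000 → v1 = (0.666667, 1.000000, -0.733333)
Dv1 = (12.000000, 11.533333, -4.866667); divide by 12.000000 → v2 = (1.000000, 0.961111, -0.405556)
Dv2 = (11.833333, 11.983333, -7.072222); divide by 11.983333 → v3 = (0.987483, 1.000000, -0.590172)
Requested entry of v3: -2130/-2157 = 0.98748

0.98748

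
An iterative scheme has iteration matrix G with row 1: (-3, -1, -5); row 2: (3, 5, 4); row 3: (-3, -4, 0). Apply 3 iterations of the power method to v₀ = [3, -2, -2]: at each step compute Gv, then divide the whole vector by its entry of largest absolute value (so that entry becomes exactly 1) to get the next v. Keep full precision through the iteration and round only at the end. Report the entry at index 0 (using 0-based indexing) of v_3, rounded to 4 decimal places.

-0.7586

Gv0 = (3.00000, -9.00000, -1.00000); divide by -9.00000 → v1 = (-0.33333, 1.00000, 0.11111)
Gv1 = (-0.55556, 4.44444, -3.00000); divide by 4.44444 → v2 = (-0.12500, 1.00000, -0.67500)
Gv2 = (2.75000, 1.92500, -3.62500); divide by -3.62500 → v3 = (-0.75862, -0.53103, 1.00000)
Requested entry of v3: -110/145 = -0.7586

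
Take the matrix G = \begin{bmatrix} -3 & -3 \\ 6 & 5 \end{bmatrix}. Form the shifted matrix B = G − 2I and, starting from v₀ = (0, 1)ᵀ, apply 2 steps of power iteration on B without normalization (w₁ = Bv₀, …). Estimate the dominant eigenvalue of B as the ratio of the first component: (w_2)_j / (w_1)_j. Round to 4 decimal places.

μ ≈ -2.0000

B = G − 2I has rows (-5, -3); (6, 3)
w1 = Bv₀ = ((-5)·0 + (-3)·1; 6·0 + 3·1) = (-3, 3)
w2 = Bw1 = ((-5)·(-3) + (-3)·3; 6·(-3) + 3·3) = (6, -9)
Ratio: 6/-3 = -2.0000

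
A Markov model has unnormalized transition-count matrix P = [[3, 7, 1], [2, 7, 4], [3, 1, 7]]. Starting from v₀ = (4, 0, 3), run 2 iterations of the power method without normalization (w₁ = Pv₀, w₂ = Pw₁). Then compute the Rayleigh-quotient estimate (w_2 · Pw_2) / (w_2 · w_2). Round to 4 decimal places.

λ ≈ 11.8930

w1 = Pv₀ = (15, 20, 33)
w2 = Pw1 = (218, 302, 296)
Pw2 = (3064, 3734, 3028)
w2·Pw2 = 218·3064 + 302·3734 + 296·3028 = 2691908; w2·w2 = 218·218 + 302·302 + 296·296 = 226344
λ ≈ 2691908/226344 = 11.8930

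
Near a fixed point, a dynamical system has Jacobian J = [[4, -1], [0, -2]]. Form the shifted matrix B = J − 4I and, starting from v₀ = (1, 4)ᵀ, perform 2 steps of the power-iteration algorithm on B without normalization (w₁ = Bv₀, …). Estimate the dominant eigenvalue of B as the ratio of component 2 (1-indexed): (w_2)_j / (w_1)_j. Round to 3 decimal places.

-6.000

B = J − 4I has rows (0, -1); (0, -6)
w1 = Bv₀ = (-4, -24)
w2 = Bw1 = (24, 144)
Ratio: 144/-24 = -6.000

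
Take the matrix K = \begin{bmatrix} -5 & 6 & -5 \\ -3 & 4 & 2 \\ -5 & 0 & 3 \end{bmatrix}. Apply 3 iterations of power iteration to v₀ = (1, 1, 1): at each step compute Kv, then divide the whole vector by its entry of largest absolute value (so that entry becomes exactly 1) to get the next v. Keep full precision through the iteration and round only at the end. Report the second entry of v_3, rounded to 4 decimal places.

0.1818

Kv0 = (-4.00000, 3.00000, -2.00000); divide by -4.00000 → v1 = (1.00000, -0.75000, 0.50000)
Kv1 = (-12.00000, -5.00000, -3.50000); divide by -12.00000 → v2 = (1.00000, 0.41667, 0.29167)
Kv2 = (-3.95833, -0.75000, -4.12500); divide by -4.12500 → v3 = (0.95960, 0.18182, 1.00000)
Requested entry of v3: -36/-198 = 0.1818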